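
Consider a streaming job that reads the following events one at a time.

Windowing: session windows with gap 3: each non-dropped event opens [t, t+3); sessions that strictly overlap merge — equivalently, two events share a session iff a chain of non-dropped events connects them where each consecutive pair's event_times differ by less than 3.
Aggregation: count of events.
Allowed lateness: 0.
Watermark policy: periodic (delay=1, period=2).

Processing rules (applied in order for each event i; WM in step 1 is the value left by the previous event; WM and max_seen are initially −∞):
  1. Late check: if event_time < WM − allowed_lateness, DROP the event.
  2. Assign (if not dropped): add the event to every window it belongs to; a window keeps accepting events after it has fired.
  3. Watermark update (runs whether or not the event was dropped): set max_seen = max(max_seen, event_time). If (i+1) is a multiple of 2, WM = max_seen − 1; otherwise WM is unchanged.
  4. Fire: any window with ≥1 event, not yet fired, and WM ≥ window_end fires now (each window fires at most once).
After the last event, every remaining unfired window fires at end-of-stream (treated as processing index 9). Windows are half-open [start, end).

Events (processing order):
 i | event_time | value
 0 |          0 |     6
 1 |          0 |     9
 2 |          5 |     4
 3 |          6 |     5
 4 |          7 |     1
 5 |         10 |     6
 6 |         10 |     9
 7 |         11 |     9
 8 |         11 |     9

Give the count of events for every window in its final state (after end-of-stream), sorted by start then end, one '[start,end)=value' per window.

i=0 t=0 v=6: → [0,3); WM=−∞
i=1 t=0 v=9: → [0,3); WM=-1
i=2 t=5 v=4: → [5,8); WM=-1
i=3 t=6 v=5: → [5,9); WM=5
i=4 t=7 v=1: → [5,10); WM=5
i=5 t=10 v=6: → [10,13); WM=9
i=6 t=10 v=9: → [10,13); WM=9
i=7 t=11 v=9: → [10,14); WM=10
i=8 t=11 v=9: → [10,14); WM=10

[0,3)=2 [5,10)=3 [10,14)=4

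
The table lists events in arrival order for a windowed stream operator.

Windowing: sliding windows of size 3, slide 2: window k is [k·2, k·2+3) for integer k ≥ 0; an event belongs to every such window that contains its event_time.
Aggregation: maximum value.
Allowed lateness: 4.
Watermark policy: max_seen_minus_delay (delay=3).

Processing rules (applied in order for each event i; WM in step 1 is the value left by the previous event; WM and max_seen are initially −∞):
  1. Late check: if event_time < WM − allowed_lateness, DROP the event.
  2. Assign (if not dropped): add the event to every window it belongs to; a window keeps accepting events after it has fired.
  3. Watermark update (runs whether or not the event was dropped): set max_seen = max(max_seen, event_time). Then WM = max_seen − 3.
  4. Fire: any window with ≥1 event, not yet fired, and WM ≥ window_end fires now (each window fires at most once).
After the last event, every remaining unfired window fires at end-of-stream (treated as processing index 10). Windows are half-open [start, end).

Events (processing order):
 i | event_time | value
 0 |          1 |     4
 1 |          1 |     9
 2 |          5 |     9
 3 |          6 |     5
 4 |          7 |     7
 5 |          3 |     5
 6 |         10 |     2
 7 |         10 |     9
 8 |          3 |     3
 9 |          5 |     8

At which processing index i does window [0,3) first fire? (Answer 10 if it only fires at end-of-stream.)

i=0 t=1 v=4: → [0,3); WM=-2
i=1 t=1 v=9: → [0,3); WM=-2
i=2 t=5 v=9: → [4,7); WM=2
i=3 t=6 v=5: → [6,9),[4,7); WM=3; [0,3) fires=9
i=4 t=7 v=7: → [6,9); WM=4
i=5 t=3 v=5: → [2,5); WM=4
i=6 t=10 v=2: → [10,13),[8,11); WM=7; [2,5) fires=5 [4,7) fires=9
i=7 t=10 v=9: → [10,13),[8,11); WM=7
i=8 t=3 v=3: → [2,5); WM=7
i=9 t=5 v=8: → [4,7); WM=7

3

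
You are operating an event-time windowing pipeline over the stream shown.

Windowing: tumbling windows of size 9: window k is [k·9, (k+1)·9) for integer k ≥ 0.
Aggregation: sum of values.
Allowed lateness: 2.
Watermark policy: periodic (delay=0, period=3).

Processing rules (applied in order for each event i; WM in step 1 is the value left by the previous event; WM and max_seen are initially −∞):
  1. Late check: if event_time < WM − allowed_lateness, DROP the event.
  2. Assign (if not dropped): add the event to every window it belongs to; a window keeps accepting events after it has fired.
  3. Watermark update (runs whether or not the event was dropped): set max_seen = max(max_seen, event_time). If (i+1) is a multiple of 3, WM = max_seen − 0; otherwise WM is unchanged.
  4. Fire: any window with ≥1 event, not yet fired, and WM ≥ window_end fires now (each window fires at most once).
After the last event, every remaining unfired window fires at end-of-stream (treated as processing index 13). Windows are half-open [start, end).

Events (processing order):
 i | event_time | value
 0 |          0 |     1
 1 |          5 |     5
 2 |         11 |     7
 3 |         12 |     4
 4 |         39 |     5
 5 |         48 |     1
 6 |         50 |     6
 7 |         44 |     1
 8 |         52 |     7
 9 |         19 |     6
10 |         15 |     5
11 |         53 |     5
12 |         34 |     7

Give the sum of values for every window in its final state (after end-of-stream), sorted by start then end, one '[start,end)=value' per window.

[0,9)=6 [9,18)=11 [36,45)=5 [45,54)=19

i=0 t=0 v=1: → [0,9); WM=−∞
i=1 t=5 v=5: → [0,9); WM=−∞
i=2 t=11 v=7: → [9,18); WM=11; [0,9) fires=6
i=3 t=12 v=4: → [9,18); WM=11
i=4 t=39 v=5: → [36,45); WM=11
i=5 t=48 v=1: → [45,54); WM=48; [9,18) fires=11 [36,45) fires=5
i=6 t=50 v=6: → [45,54); WM=48
i=7 t=44 v=1: DROP (t<48-2); WM=48
i=8 t=52 v=7: → [45,54); WM=52
i=9 t=19 v=6: DROP (t<52-2); WM=52
i=10 t=15 v=5: DROP (t<52-2); WM=52
i=11 t=53 v=5: → [45,54); WM=53
i=12 t=34 v=7: DROP (t<53-2); WM=53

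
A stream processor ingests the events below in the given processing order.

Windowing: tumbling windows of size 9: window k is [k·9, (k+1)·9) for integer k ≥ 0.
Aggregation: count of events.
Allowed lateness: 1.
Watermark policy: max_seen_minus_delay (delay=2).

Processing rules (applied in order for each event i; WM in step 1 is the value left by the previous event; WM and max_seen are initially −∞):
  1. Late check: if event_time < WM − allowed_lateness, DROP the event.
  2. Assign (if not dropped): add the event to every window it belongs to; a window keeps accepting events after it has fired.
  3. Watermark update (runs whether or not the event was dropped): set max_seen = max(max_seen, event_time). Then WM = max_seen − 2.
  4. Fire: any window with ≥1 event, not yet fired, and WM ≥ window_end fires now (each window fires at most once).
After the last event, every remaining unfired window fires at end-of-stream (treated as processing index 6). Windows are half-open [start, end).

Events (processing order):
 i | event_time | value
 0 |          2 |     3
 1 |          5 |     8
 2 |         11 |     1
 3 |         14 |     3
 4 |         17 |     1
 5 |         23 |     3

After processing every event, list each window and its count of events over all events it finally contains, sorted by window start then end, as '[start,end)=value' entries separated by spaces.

[0,9)=2 [9,18)=3 [18,27)=1

i=0 t=2 v=3: → [0,9); WM=0
i=1 t=5 v=8: → [0,9); WM=3
i=2 t=11 v=1: → [9,18); WM=9; [0,9) fires=2
i=3 t=14 v=3: → [9,18); WM=12
i=4 t=17 v=1: → [9,18); WM=15
i=5 t=23 v=3: → [18,27); WM=21; [9,18) fires=3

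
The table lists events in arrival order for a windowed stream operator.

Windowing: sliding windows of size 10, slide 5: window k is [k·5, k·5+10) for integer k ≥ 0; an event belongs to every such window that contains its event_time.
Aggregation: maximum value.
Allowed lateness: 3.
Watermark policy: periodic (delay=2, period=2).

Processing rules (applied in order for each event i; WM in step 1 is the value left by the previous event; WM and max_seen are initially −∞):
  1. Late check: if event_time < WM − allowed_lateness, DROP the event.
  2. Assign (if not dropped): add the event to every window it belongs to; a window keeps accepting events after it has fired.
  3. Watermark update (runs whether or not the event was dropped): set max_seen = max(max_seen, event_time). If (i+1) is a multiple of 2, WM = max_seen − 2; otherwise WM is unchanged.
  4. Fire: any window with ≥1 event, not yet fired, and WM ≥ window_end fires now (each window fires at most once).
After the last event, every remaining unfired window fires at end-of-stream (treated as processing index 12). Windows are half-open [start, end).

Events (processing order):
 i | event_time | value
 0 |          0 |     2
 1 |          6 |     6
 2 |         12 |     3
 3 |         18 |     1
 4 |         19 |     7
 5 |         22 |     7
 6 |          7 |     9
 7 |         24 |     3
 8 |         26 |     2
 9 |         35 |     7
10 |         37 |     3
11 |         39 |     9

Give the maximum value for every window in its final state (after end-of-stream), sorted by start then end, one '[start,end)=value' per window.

[0,10)=6 [5,15)=6 [10,20)=7 [15,25)=7 [20,30)=7 [25,35)=2 [30,40)=9 [35,45)=9

i=0 t=0 v=2: → [0,10); WM=−∞
i=1 t=6 v=6: → [5,15),[0,10); WM=4
i=2 t=12 v=3: → [10,20),[5,15); WM=4
i=3 t=18 v=1: → [15,25),[10,20); WM=16; [0,10) fires=6 [5,15) fires=6
i=4 t=19 v=7: → [15,25),[10,20); WM=16
i=5 t=22 v=7: → [20,30),[15,25); WM=20; [10,20) fires=7
i=6 t=7 v=9: DROP (t<20-3); WM=20
i=7 t=24 v=3: → [20,30),[15,25); WM=22
i=8 t=26 v=2: → [25,35),[20,30); WM=22
i=9 t=35 v=7: → [35,45),[30,40); WM=33; [15,25) fires=7 [20,30) fires=7
i=10 t=37 v=3: → [35,45),[30,40); WM=33
i=11 t=39 v=9: → [35,45),[30,40); WM=37; [25,35) fires=2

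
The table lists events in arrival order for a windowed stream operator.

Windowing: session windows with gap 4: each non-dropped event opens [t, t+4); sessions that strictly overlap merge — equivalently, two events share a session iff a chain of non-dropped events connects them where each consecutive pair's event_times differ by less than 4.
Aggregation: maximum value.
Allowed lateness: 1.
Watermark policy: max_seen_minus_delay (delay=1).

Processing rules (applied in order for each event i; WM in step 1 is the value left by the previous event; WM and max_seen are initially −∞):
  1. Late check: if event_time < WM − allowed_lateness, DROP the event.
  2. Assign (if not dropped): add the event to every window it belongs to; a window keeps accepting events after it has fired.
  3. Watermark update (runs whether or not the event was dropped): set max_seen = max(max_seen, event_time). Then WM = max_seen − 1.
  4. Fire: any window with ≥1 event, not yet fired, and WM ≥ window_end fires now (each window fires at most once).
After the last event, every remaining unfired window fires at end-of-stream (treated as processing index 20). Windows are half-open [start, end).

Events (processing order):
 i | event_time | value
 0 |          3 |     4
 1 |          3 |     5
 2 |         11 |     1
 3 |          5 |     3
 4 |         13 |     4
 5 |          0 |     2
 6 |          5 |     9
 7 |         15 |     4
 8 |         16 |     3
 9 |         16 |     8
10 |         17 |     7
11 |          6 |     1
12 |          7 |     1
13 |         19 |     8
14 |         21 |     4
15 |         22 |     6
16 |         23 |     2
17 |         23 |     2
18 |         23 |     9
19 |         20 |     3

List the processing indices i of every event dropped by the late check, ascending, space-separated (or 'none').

i=0 t=3 v=4: → [3,7); WM=2
i=1 t=3 v=5: → [3,7); WM=2
i=2 t=11 v=1: → [11,15); WM=10
i=3 t=5 v=3: DROP (t<10-1); WM=10
i=4 t=13 v=4: → [11,17); WM=12
i=5 t=0 v=2: DROP (t<12-1); WM=12
i=6 t=5 v=9: DROP (t<12-1); WM=12
i=7 t=15 v=4: → [11,19); WM=14
i=8 t=16 v=3: → [11,20); WM=15
i=9 t=16 v=8: → [11,20); WM=15
i=10 t=17 v=7: → [11,21); WM=16
i=11 t=6 v=1: DROP (t<16-1); WM=16
i=12 t=7 v=1: DROP (t<16-1); WM=16
i=13 t=19 v=8: → [11,23); WM=18
i=14 t=21 v=4: → [11,25); WM=20
i=15 t=22 v=6: → [11,26); WM=21
i=16 t=23 v=2: → [11,27); WM=22
i=17 t=23 v=2: → [11,27); WM=22
i=18 t=23 v=9: → [11,27); WM=22
i=19 t=20 v=3: DROP (t<22-1); WM=22

3 5 6 11 12 19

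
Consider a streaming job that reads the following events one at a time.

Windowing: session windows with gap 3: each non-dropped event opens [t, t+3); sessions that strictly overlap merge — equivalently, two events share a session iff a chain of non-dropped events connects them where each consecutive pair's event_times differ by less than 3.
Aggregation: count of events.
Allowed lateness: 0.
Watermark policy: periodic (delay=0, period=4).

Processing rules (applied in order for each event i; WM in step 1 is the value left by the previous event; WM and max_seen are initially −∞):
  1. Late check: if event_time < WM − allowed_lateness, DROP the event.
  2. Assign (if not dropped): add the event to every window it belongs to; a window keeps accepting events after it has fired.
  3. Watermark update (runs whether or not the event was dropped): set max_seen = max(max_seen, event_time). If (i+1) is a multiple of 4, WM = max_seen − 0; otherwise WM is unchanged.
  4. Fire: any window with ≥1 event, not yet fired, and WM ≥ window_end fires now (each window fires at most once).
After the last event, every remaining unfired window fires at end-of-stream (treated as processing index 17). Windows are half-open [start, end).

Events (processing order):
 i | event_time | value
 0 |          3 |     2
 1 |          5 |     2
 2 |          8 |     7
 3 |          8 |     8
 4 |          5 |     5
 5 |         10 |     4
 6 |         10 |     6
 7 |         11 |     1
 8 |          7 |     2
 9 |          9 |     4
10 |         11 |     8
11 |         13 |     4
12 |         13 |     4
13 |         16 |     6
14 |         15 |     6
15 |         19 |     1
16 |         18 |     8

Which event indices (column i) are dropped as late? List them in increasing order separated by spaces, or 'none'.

4 8 9 16

i=0 t=3 v=2: → [3,6); WM=−∞
i=1 t=5 v=2: → [3,8); WM=−∞
i=2 t=8 v=7: → [8,11); WM=−∞
i=3 t=8 v=8: → [8,11); WM=8
i=4 t=5 v=5: DROP (t<8-0); WM=8
i=5 t=10 v=4: → [8,13); WM=8
i=6 t=10 v=6: → [8,13); WM=8
i=7 t=11 v=1: → [8,14); WM=11
i=8 t=7 v=2: DROP (t<11-0); WM=11
i=9 t=9 v=4: DROP (t<11-0); WM=11
i=10 t=11 v=8: → [8,14); WM=11
i=11 t=13 v=4: → [8,16); WM=13
i=12 t=13 v=4: → [8,16); WM=13
i=13 t=16 v=6: → [16,19); WM=13
i=14 t=15 v=6: → [8,19); WM=13
i=15 t=19 v=1: → [19,22); WM=19
i=16 t=18 v=8: DROP (t<19-0); WM=19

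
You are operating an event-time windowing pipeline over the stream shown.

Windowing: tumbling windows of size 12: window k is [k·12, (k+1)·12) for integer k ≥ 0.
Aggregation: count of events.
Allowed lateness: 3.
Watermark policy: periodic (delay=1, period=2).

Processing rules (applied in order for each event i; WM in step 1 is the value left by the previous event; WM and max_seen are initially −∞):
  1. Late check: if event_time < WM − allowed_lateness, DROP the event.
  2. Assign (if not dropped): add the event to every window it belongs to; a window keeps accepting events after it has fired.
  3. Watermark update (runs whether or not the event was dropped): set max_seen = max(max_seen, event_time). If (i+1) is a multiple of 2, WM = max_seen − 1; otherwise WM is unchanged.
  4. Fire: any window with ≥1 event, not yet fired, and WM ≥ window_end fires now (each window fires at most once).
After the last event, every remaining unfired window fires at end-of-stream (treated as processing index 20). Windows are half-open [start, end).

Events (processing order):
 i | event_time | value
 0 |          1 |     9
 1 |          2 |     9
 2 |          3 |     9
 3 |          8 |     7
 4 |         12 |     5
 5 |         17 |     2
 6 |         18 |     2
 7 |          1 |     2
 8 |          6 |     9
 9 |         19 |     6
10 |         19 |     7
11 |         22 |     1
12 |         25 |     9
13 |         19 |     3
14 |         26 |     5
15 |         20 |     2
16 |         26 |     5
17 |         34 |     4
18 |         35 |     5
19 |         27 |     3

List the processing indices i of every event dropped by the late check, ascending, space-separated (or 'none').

i=0 t=1 v=9: → [0,12); WM=−∞
i=1 t=2 v=9: → [0,12); WM=1
i=2 t=3 v=9: → [0,12); WM=1
i=3 t=8 v=7: → [0,12); WM=7
i=4 t=12 v=5: → [12,24); WM=7
i=5 t=17 v=2: → [12,24); WM=16; [0,12) fires=4
i=6 t=18 v=2: → [12,24); WM=16
i=7 t=1 v=2: DROP (t<16-3); WM=17
i=8 t=6 v=9: DROP (t<17-3); WM=17
i=9 t=19 v=6: → [12,24); WM=18
i=10 t=19 v=7: → [12,24); WM=18
i=11 t=22 v=1: → [12,24); WM=21
i=12 t=25 v=9: → [24,36); WM=21
i=13 t=19 v=3: → [12,24); WM=24; [12,24) fires=7
i=14 t=26 v=5: → [24,36); WM=24
i=15 t=20 v=2: DROP (t<24-3); WM=25
i=16 t=26 v=5: → [24,36); WM=25
i=17 t=34 v=4: → [24,36); WM=33
i=18 t=35 v=5: → [24,36); WM=33
i=19 t=27 v=3: DROP (t<33-3); WM=34

7 8 15 19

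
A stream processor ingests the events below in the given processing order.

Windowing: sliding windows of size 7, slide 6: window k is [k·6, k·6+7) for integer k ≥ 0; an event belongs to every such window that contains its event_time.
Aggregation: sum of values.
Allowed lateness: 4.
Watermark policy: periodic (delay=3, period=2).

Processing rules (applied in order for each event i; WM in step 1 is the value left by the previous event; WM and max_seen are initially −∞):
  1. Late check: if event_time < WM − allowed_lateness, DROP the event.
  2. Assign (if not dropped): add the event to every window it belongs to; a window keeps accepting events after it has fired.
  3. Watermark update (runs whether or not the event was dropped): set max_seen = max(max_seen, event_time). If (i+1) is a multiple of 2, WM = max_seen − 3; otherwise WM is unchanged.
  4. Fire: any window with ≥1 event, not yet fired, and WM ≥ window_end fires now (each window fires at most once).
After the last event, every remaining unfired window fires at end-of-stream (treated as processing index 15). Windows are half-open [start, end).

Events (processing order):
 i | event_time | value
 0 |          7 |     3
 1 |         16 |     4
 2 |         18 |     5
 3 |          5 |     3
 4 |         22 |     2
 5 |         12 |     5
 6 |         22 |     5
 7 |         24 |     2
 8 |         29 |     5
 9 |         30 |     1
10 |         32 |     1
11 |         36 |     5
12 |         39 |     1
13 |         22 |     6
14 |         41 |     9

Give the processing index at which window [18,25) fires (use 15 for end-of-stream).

i=0 t=7 v=3: → [6,13); WM=−∞
i=1 t=16 v=4: → [12,19); WM=13; [6,13) fires=3
i=2 t=18 v=5: → [18,25),[12,19); WM=13
i=3 t=5 v=3: DROP (t<13-4); WM=15
i=4 t=22 v=2: → [18,25); WM=15
i=5 t=12 v=5: → [12,19),[6,13); WM=19; [12,19) fires=14
i=6 t=22 v=5: → [18,25); WM=19
i=7 t=24 v=2: → [24,31),[18,25); WM=21
i=8 t=29 v=5: → [24,31); WM=21
i=9 t=30 v=1: → [30,37),[24,31); WM=27; [18,25) fires=14
i=10 t=32 v=1: → [30,37); WM=27
i=11 t=36 v=5: → [36,43),[30,37); WM=33; [24,31) fires=8
i=12 t=39 v=1: → [36,43); WM=33
i=13 t=22 v=6: DROP (t<33-4); WM=36
i=14 t=41 v=9: → [36,43); WM=36

9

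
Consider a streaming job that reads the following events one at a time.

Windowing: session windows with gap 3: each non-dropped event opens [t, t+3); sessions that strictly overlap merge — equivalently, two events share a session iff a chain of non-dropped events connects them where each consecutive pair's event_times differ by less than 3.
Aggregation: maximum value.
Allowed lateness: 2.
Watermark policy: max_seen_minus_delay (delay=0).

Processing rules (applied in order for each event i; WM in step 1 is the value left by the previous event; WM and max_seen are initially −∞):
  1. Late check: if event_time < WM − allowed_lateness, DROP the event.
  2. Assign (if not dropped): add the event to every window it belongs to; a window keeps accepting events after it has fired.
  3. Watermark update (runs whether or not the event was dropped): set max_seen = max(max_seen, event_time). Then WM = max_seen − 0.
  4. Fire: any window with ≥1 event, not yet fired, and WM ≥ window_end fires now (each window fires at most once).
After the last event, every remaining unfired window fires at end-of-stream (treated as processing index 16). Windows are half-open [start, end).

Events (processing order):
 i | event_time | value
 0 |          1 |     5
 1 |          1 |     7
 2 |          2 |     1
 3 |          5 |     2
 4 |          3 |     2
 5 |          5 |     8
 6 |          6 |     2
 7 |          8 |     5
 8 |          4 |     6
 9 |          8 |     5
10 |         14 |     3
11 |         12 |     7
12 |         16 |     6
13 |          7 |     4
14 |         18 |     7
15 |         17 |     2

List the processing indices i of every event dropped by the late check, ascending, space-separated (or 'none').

i=0 t=1 v=5: → [1,4); WM=1
i=1 t=1 v=7: → [1,4); WM=1
i=2 t=2 v=1: → [1,5); WM=2
i=3 t=5 v=2: → [5,8); WM=5
i=4 t=3 v=2: → [1,8); WM=5
i=5 t=5 v=8: → [1,8); WM=5
i=6 t=6 v=2: → [1,9); WM=6
i=7 t=8 v=5: → [1,11); WM=8
i=8 t=4 v=6: DROP (t<8-2); WM=8
i=9 t=8 v=5: → [1,11); WM=8
i=10 t=14 v=3: → [14,17); WM=14
i=11 t=12 v=7: → [12,17); WM=14
i=12 t=16 v=6: → [12,19); WM=16
i=13 t=7 v=4: DROP (t<16-2); WM=16
i=14 t=18 v=7: → [12,21); WM=18
i=15 t=17 v=2: → [12,21); WM=18

8 13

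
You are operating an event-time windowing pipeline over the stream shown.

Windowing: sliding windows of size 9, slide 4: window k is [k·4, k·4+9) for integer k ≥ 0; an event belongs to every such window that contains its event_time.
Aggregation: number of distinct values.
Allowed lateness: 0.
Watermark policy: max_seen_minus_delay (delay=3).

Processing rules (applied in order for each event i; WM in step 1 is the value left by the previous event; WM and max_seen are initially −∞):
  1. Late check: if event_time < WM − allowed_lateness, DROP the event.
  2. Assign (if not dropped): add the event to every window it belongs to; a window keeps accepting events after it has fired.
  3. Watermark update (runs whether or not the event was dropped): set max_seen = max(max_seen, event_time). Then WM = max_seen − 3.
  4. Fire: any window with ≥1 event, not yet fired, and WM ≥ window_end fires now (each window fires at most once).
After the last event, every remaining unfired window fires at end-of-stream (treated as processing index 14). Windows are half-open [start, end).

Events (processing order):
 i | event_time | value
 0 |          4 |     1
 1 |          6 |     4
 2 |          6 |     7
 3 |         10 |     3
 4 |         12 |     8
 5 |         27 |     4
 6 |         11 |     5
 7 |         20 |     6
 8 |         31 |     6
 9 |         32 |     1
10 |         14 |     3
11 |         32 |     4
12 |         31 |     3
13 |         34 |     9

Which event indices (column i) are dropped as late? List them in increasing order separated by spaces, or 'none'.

i=0 t=4 v=1: → [4,13),[0,9); WM=1
i=1 t=6 v=4: → [4,13),[0,9); WM=3
i=2 t=6 v=7: → [4,13),[0,9); WM=3
i=3 t=10 v=3: → [8,17),[4,13); WM=7
i=4 t=12 v=8: → [12,21),[8,17),[4,13); WM=9; [0,9) fires=3
i=5 t=27 v=4: → [24,33),[20,29); WM=24; [4,13) fires=5 [8,17) fires=2 [12,21) fires=1
i=6 t=11 v=5: DROP (t<24-0); WM=24
i=7 t=20 v=6: DROP (t<24-0); WM=24
i=8 t=31 v=6: → [28,37),[24,33); WM=28
i=9 t=32 v=1: → [32,41),[28,37),[24,33); WM=29; [20,29) fires=1
i=10 t=14 v=3: DROP (t<29-0); WM=29
i=11 t=32 v=4: → [32,41),[28,37),[24,33); WM=29
i=12 t=31 v=3: → [28,37),[24,33); WM=29
i=13 t=34 v=9: → [32,41),[28,37); WM=31

6 7 10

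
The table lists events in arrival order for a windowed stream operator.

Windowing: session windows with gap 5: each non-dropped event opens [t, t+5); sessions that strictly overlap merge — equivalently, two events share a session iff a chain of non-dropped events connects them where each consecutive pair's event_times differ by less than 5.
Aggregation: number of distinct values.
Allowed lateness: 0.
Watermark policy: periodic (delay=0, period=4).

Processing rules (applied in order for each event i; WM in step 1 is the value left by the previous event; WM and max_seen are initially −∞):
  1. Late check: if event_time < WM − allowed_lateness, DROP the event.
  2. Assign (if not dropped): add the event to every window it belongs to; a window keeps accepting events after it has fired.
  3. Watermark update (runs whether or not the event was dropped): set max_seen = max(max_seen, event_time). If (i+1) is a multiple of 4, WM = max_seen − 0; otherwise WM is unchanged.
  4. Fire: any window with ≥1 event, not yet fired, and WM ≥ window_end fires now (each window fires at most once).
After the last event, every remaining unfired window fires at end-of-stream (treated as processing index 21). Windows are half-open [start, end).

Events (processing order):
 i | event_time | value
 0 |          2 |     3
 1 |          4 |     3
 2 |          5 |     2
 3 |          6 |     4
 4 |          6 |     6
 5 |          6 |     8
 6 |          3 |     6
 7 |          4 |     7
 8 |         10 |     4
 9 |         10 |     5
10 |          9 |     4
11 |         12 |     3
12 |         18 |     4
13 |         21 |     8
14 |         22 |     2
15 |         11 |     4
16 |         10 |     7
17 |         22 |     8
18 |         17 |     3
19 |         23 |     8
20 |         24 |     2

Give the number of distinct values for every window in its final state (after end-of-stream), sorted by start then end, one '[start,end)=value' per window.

[2,17)=6 [18,29)=3

i=0 t=2 v=3: → [2,7); WM=−∞
i=1 t=4 v=3: → [2,9); WM=−∞
i=2 t=5 v=2: → [2,10); WM=−∞
i=3 t=6 v=4: → [2,11); WM=6
i=4 t=6 v=6: → [2,11); WM=6
i=5 t=6 v=8: → [2,11); WM=6
i=6 t=3 v=6: DROP (t<6-0); WM=6
i=7 t=4 v=7: DROP (t<6-0); WM=6
i=8 t=10 v=4: → [2,15); WM=6
i=9 t=10 v=5: → [2,15); WM=6
i=10 t=9 v=4: → [2,15); WM=6
i=11 t=12 v=3: → [2,17); WM=12
i=12 t=18 v=4: → [18,23); WM=12
i=13 t=21 v=8: → [18,26); WM=12
i=14 t=22 v=2: → [18,27); WM=12
i=15 t=11 v=4: DROP (t<12-0); WM=22
i=16 t=10 v=7: DROP (t<22-0); WM=22
i=17 t=22 v=8: → [18,27); WM=22
i=18 t=17 v=3: DROP (t<22-0); WM=22
i=19 t=23 v=8: → [18,28); WM=23
i=20 t=24 v=2: → [18,29); WM=23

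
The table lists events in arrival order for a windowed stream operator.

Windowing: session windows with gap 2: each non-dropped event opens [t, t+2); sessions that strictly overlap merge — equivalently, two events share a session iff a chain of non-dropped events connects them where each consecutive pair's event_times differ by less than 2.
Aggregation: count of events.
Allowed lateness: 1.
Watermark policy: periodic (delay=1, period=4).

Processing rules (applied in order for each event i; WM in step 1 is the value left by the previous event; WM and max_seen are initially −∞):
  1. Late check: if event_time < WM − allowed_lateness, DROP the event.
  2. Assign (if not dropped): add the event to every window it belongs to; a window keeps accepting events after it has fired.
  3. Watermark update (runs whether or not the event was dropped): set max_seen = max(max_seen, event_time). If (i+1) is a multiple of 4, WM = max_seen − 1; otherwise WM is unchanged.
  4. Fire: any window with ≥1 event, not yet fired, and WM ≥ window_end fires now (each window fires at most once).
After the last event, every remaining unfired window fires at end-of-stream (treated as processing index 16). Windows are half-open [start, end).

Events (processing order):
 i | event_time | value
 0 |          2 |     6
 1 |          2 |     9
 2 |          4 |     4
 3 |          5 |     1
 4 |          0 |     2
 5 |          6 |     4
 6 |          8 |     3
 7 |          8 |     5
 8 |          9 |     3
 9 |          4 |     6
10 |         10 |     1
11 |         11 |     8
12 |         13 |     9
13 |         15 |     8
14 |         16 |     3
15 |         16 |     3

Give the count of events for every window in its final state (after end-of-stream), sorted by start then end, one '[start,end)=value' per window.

i=0 t=2 v=6: → [2,4); WM=−∞
i=1 t=2 v=9: → [2,4); WM=−∞
i=2 t=4 v=4: → [4,6); WM=−∞
i=3 t=5 v=1: → [4,7); WM=4
i=4 t=0 v=2: DROP (t<4-1); WM=4
i=5 t=6 v=4: → [4,8); WM=4
i=6 t=8 v=3: → [8,10); WM=4
i=7 t=8 v=5: → [8,10); WM=7
i=8 t=9 v=3: → [8,11); WM=7
i=9 t=4 v=6: DROP (t<7-1); WM=7
i=10 t=10 v=1: → [8,12); WM=7
i=11 t=11 v=8: → [8,13); WM=10
i=12 t=13 v=9: → [13,15); WM=10
i=13 t=15 v=8: → [15,17); WM=10
i=14 t=16 v=3: → [15,18); WM=10
i=15 t=16 v=3: → [15,18); WM=15

[2,4)=2 [4,8)=3 [8,13)=5 [13,15)=1 [15,18)=3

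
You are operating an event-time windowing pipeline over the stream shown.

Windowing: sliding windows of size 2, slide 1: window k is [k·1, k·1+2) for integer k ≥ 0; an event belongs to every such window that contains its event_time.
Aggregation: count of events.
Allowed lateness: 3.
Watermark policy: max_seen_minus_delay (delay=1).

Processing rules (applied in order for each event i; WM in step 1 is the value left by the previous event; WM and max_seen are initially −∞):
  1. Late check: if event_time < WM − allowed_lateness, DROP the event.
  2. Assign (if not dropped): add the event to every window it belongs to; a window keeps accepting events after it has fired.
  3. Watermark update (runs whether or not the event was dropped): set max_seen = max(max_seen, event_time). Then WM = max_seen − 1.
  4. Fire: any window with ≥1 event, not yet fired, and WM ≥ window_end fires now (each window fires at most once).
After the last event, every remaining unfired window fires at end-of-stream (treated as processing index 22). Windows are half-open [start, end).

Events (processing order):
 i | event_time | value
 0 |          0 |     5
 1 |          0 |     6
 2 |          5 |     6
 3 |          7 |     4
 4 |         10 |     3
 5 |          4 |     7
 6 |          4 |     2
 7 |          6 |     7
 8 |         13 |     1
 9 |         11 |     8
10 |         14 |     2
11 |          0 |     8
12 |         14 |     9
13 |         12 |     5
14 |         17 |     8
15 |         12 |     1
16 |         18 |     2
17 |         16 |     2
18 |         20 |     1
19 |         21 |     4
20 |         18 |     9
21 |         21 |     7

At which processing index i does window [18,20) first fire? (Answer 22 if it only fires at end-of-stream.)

i=0 t=0 v=5: → [0,2); WM=-1
i=1 t=0 v=6: → [0,2); WM=-1
i=2 t=5 v=6: → [5,7),[4,6); WM=4; [0,2) fires=2
i=3 t=7 v=4: → [7,9),[6,8); WM=6; [4,6) fires=1
i=4 t=10 v=3: → [10,12),[9,11); WM=9; [5,7) fires=1 [6,8) fires=1 [7,9) fires=1
i=5 t=4 v=7: DROP (t<9-3); WM=9
i=6 t=4 v=2: DROP (t<9-3); WM=9
i=7 t=6 v=7: → [6,8),[5,7); WM=9
i=8 t=13 v=1: → [13,15),[12,14); WM=12; [9,11) fires=1 [10,12) fires=1
i=9 t=11 v=8: → [11,13),[10,12); WM=12
i=10 t=14 v=2: → [14,16),[13,15); WM=13; [11,13) fires=1
i=11 t=0 v=8: DROP (t<13-3); WM=13
i=12 t=14 v=9: → [14,16),[13,15); WM=13
i=13 t=12 v=5: → [12,14),[11,13); WM=13
i=14 t=17 v=8: → [17,19),[16,18); WM=16; [12,14) fires=2 [13,15) fires=3 [14,16) fires=2
i=15 t=12 v=1: DROP (t<16-3); WM=16
i=16 t=18 v=2: → [18,20),[17,19); WM=17
i=17 t=16 v=2: → [16,18),[15,17); WM=17; [15,17) fires=1
i=18 t=20 v=1: → [20,22),[19,21); WM=19; [16,18) fires=2 [17,19) fires=2
i=19 t=21 v=4: → [21,23),[20,22); WM=20; [18,20) fires=1
i=20 t=18 v=9: → [18,20),[17,19); WM=20
i=21 t=21 v=7: → [21,23),[20,22); WM=20

19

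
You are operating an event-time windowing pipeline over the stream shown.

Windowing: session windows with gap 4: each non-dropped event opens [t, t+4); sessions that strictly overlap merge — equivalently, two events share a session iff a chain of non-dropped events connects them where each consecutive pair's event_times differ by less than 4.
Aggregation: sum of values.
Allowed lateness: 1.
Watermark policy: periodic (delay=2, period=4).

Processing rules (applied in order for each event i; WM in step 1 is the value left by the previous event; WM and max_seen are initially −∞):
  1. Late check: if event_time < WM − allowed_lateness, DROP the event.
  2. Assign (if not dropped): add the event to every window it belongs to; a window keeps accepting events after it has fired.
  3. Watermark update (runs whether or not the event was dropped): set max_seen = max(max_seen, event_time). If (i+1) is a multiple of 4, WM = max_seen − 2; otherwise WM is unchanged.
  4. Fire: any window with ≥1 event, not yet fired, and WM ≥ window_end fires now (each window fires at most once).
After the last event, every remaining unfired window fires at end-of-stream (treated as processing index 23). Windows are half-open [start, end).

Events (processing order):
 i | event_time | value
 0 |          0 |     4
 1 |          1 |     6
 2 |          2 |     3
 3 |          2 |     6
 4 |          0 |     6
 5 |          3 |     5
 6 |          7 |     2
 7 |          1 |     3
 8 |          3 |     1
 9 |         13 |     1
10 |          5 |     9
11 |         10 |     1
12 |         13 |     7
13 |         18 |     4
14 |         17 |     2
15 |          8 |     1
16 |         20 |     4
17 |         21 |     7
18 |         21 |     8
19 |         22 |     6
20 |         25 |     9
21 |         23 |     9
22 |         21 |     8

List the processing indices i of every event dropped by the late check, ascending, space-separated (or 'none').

8 15

i=0 t=0 v=4: → [0,4); WM=−∞
i=1 t=1 v=6: → [0,5); WM=−∞
i=2 t=2 v=3: → [0,6); WM=−∞
i=3 t=2 v=6: → [0,6); WM=0
i=4 t=0 v=6: → [0,6); WM=0
i=5 t=3 v=5: → [0,7); WM=0
i=6 t=7 v=2: → [7,11); WM=0
i=7 t=1 v=3: → [0,7); WM=5
i=8 t=3 v=1: DROP (t<5-1); WM=5
i=9 t=13 v=1: → [13,17); WM=5
i=10 t=5 v=9: → [0,11); WM=5
i=11 t=10 v=1: → [0,17); WM=11
i=12 t=13 v=7: → [0,17); WM=11
i=13 t=18 v=4: → [18,22); WM=11
i=14 t=17 v=2: → [17,22); WM=11
i=15 t=8 v=1: DROP (t<11-1); WM=16
i=16 t=20 v=4: → [17,24); WM=16
i=17 t=21 v=7: → [17,25); WM=16
i=18 t=21 v=8: → [17,25); WM=16
i=19 t=22 v=6: → [17,26); WM=20
i=20 t=25 v=9: → [17,29); WM=20
i=21 t=23 v=9: → [17,29); WM=20
i=22 t=21 v=8: → [17,29); WM=20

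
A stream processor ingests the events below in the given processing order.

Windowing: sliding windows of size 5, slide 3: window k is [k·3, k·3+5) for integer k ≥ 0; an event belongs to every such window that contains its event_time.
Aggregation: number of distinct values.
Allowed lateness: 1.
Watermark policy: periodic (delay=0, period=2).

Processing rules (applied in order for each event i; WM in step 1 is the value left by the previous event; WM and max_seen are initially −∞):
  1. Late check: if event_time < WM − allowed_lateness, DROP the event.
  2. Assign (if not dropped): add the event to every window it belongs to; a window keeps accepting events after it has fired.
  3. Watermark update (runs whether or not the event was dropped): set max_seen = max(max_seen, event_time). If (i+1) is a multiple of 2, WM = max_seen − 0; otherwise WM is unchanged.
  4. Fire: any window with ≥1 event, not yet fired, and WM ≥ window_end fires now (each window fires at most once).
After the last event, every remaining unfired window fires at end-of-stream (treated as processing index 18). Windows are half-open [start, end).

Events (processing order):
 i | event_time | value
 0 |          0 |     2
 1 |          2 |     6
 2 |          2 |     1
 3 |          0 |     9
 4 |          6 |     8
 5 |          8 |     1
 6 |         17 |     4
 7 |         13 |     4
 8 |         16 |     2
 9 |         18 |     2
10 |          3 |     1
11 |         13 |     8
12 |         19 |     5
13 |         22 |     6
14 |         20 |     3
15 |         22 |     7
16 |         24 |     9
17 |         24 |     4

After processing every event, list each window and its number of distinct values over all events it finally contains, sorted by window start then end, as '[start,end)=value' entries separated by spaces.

[0,5)=3 [3,8)=1 [6,11)=2 [9,14)=1 [12,17)=2 [15,20)=3 [18,23)=4 [21,26)=4 [24,29)=2

i=0 t=0 v=2: → [0,5); WM=−∞
i=1 t=2 v=6: → [0,5); WM=2
i=2 t=2 v=1: → [0,5); WM=2
i=3 t=0 v=9: DROP (t<2-1); WM=2
i=4 t=6 v=8: → [6,11),[3,8); WM=2
i=5 t=8 v=1: → [6,11); WM=8; [0,5) fires=3 [3,8) fires=1
i=6 t=17 v=4: → [15,20); WM=8
i=7 t=13 v=4: → [12,17),[9,14); WM=17; [6,11) fires=2 [9,14) fires=1 [12,17) fires=1
i=8 t=16 v=2: → [15,20),[12,17); WM=17
i=9 t=18 v=2: → [18,23),[15,20); WM=18
i=10 t=3 v=1: DROP (t<18-1); WM=18
i=11 t=13 v=8: DROP (t<18-1); WM=18
i=12 t=19 v=5: → [18,23),[15,20); WM=18
i=13 t=22 v=6: → [21,26),[18,23); WM=22; [15,20) fires=3
i=14 t=20 v=3: DROP (t<22-1); WM=22
i=15 t=22 v=7: → [21,26),[18,23); WM=22
i=16 t=24 v=9: → [24,29),[21,26); WM=22
i=17 t=24 v=4: → [24,29),[21,26); WM=24; [18,23) fires=4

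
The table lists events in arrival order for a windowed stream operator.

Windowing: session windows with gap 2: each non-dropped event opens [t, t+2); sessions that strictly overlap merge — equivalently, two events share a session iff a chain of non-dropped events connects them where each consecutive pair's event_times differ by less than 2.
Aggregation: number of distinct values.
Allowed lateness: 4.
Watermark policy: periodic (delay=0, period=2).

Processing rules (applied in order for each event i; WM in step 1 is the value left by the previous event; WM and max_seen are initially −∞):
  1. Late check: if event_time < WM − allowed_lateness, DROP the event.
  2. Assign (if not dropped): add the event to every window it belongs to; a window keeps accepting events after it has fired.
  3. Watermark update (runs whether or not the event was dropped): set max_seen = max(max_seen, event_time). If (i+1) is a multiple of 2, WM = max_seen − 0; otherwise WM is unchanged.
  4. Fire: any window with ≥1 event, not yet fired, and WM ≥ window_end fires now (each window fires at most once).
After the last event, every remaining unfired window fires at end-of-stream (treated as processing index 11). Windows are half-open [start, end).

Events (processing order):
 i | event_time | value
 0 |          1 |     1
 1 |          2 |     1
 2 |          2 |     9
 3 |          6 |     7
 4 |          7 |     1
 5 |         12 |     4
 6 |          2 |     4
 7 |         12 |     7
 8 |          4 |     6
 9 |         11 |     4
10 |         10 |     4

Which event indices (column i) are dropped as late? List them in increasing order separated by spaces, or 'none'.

i=0 t=1 v=1: → [1,3); WM=−∞
i=1 t=2 v=1: → [1,4); WM=2
i=2 t=2 v=9: → [1,4); WM=2
i=3 t=6 v=7: → [6,8); WM=6
i=4 t=7 v=1: → [6,9); WM=6
i=5 t=12 v=4: → [12,14); WM=12
i=6 t=2 v=4: DROP (t<12-4); WM=12
i=7 t=12 v=7: → [12,14); WM=12
i=8 t=4 v=6: DROP (t<12-4); WM=12
i=9 t=11 v=4: → [11,14); WM=12
i=10 t=10 v=4: → [10,14); WM=12

6 8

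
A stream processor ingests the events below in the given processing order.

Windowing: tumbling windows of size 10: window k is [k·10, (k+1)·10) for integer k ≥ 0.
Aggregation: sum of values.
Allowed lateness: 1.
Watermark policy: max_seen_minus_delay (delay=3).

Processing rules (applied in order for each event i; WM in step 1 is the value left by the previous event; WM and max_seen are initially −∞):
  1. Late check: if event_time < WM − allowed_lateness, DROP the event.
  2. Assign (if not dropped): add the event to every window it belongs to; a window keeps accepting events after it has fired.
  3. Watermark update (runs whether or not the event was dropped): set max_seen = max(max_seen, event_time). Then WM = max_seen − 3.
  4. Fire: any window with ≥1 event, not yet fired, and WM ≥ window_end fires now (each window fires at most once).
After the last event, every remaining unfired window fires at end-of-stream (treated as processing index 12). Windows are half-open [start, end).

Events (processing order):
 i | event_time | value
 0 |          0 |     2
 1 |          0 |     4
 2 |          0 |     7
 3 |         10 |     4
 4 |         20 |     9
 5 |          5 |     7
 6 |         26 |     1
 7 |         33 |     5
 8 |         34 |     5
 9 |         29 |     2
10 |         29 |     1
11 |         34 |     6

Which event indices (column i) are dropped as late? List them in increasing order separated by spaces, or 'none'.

5 9 10

i=0 t=0 v=2: → [0,10); WM=-3
i=1 t=0 v=4: → [0,10); WM=-3
i=2 t=0 v=7: → [0,10); WM=-3
i=3 t=10 v=4: → [10,20); WM=7
i=4 t=20 v=9: → [20,30); WM=17; [0,10) fires=13
i=5 t=5 v=7: DROP (t<17-1); WM=17
i=6 t=26 v=1: → [20,30); WM=23; [10,20) fires=4
i=7 t=33 v=5: → [30,40); WM=30; [20,30) fires=10
i=8 t=34 v=5: → [30,40); WM=31
i=9 t=29 v=2: DROP (t<31-1); WM=31
i=10 t=29 v=1: DROP (t<31-1); WM=31
i=11 t=34 v=6: → [30,40); WM=31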